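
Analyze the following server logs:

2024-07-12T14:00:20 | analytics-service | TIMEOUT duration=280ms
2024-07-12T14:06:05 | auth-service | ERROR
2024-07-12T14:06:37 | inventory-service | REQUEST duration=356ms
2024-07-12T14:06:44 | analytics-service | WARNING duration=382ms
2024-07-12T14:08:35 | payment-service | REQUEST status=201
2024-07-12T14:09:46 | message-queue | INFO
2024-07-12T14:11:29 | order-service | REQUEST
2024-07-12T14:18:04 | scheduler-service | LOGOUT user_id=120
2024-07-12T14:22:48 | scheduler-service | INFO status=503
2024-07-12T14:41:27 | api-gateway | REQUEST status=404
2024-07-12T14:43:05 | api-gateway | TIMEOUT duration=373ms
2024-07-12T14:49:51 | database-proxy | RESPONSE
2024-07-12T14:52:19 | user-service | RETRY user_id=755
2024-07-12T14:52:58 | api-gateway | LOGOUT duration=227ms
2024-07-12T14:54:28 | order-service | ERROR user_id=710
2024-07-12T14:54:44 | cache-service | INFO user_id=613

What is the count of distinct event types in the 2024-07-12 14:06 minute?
3

To count unique event types:

1. Filter events in the minute starting at 2024-07-12 14:06
2. Extract event types from matching entries
3. Count unique types: 3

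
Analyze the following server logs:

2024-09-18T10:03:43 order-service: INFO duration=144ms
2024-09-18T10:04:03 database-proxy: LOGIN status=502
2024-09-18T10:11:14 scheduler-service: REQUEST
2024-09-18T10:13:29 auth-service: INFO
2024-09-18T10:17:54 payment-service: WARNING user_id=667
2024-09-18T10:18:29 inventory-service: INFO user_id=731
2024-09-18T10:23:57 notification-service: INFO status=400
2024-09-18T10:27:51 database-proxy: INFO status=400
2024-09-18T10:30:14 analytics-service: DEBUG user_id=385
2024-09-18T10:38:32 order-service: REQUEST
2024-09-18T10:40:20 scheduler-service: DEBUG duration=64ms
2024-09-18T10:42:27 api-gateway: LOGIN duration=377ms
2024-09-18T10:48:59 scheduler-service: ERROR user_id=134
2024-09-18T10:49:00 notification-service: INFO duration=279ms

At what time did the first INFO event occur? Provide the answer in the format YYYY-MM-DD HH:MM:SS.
2024-09-18 10:03:43

To find the first event:

1. Filter for all INFO events
2. Sort by timestamp
3. Select the first one
4. Timestamp: 2024-09-18 10:03:43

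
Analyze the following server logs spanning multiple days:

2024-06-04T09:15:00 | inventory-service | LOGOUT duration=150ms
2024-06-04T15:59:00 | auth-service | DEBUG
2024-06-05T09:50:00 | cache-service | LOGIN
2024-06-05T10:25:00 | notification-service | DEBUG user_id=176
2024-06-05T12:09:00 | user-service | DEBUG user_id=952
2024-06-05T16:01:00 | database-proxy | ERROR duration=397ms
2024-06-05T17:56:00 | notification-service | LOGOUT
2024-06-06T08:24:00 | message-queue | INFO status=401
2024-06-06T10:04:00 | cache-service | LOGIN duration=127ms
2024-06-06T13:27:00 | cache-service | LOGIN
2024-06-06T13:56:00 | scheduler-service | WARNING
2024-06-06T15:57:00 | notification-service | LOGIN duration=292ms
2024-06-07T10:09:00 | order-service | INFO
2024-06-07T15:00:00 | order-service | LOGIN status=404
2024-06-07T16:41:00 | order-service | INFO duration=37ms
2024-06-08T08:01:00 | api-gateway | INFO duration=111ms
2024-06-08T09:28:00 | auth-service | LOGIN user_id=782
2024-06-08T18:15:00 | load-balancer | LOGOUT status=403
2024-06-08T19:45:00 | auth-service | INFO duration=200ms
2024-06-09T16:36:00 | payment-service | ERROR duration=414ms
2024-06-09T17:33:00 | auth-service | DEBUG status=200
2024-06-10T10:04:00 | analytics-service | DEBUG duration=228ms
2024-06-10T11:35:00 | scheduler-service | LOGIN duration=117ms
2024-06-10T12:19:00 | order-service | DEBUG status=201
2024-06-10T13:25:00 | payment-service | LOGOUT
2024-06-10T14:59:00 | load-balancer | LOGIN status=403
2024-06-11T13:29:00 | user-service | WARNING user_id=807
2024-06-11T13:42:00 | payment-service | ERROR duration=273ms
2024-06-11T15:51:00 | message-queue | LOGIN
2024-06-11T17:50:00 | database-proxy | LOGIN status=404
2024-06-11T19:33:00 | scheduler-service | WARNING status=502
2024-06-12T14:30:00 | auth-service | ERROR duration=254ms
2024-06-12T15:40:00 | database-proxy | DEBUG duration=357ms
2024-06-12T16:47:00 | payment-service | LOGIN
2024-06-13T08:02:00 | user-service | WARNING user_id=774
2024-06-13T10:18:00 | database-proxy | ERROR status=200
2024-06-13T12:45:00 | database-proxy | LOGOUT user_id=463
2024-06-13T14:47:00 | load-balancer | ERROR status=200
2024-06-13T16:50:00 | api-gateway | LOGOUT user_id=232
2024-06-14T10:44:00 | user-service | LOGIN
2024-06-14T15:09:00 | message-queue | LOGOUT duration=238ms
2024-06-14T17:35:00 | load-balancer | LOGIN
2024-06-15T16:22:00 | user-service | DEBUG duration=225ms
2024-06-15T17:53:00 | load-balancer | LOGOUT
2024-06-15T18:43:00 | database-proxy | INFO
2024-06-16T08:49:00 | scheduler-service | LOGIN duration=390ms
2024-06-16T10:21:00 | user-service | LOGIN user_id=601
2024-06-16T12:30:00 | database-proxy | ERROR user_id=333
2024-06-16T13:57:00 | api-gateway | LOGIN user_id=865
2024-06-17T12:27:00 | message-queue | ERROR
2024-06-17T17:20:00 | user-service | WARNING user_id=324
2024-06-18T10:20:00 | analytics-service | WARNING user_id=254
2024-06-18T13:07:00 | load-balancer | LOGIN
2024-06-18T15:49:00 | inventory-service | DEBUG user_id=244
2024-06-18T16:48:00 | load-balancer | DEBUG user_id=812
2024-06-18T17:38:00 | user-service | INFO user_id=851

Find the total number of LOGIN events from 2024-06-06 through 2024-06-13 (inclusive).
10

To filter by date range:

1. Date range: 2024-06-06 through 2024-06-13, both dates inclusive
2. Filter for LOGIN events whose date falls in this range
3. Count matching events: 10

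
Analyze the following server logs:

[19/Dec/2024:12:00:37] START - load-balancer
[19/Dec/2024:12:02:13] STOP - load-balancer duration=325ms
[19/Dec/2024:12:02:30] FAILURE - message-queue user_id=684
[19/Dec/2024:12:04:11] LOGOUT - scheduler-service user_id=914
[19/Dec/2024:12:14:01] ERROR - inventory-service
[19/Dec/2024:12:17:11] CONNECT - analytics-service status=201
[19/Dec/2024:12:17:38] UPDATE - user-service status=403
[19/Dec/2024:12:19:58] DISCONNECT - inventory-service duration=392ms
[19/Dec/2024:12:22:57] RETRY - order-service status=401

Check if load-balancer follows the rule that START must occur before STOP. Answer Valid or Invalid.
Valid

To validate ordering:

1. Required order: START → STOP
2. Rule: START must occur before STOP
3. Check actual order of events for load-balancer
4. Result: Valid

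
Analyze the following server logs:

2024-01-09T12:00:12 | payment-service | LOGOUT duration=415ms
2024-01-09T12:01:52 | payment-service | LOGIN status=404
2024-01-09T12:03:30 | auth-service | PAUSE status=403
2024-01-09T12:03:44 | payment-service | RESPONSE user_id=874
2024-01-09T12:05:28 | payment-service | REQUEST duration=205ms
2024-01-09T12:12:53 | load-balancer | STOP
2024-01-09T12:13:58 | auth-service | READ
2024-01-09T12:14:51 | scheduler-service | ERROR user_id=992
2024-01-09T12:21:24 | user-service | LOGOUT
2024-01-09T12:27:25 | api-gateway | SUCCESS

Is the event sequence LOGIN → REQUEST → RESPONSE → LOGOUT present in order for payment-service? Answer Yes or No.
No

To verify sequence order:

1. Find all events in sequence LOGIN → REQUEST → RESPONSE → LOGOUT for payment-service
2. Extract their timestamps
3. Check if timestamps are in ascending order
4. Result: No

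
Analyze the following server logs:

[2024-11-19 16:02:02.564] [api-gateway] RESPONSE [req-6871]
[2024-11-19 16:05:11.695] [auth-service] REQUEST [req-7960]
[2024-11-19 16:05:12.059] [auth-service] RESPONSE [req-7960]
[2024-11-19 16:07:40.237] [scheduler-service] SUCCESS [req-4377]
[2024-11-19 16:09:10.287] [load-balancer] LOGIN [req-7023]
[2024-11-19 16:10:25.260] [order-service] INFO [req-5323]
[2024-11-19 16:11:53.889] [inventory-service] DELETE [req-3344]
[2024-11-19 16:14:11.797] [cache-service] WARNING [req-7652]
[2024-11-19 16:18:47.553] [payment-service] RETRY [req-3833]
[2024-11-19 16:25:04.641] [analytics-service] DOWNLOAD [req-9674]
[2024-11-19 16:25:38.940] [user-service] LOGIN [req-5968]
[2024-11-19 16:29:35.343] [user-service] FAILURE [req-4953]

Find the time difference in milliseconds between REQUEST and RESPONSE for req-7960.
364

To calculate latency:

1. Find REQUEST with id req-7960: 2024-11-19 16:05:11.695
2. Find RESPONSE with id req-7960: 2024-11-19 16:05:12.059
3. Latency: 2024-11-19 16:05:12.059 - 2024-11-19 16:05:11.695 = 364ms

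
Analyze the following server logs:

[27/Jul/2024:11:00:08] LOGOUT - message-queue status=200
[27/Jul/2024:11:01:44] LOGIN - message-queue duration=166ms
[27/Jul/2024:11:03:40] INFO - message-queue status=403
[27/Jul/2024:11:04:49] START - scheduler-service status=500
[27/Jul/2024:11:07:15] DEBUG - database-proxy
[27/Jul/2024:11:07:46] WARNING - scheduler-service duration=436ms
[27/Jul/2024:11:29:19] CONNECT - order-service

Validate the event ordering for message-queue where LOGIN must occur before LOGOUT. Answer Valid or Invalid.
Invalid

To validate ordering:

1. Required order: LOGIN → LOGOUT
2. Rule: LOGIN must occur before LOGOUT
3. Check actual order of events for message-queue
4. Result: Invalid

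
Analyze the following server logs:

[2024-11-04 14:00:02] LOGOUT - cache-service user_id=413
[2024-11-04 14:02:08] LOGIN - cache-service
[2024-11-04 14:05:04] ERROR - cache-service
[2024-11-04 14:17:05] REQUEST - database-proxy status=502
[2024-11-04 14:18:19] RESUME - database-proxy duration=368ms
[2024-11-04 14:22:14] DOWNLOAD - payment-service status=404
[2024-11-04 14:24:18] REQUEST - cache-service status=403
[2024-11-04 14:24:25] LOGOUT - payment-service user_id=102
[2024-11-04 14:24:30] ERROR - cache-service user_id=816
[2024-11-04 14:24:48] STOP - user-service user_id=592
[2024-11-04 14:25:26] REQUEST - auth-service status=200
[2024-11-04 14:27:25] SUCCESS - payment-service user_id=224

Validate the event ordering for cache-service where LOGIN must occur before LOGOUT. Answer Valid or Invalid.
Invalid

To validate ordering:

1. Required order: LOGIN → LOGOUT
2. Rule: LOGIN must occur before LOGOUT
3. Check actual order of events for cache-service
4. Result: Invalid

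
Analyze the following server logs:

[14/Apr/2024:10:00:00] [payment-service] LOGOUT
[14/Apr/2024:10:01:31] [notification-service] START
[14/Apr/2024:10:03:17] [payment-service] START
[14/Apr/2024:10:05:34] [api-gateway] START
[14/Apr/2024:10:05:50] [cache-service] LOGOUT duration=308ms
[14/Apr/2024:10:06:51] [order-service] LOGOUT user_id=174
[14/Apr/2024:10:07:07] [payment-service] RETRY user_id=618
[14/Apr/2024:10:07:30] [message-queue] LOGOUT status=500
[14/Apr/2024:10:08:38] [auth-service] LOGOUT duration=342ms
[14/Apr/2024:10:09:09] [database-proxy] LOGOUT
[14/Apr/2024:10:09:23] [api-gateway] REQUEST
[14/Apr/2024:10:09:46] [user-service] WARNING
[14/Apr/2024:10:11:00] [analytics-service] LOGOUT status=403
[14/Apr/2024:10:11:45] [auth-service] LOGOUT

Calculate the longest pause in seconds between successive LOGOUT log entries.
350

To find the longest gap:

1. Extract all LOGOUT events in chronological order
2. Calculate time differences between consecutive events
3. Find the maximum difference
4. Longest gap: 350 seconds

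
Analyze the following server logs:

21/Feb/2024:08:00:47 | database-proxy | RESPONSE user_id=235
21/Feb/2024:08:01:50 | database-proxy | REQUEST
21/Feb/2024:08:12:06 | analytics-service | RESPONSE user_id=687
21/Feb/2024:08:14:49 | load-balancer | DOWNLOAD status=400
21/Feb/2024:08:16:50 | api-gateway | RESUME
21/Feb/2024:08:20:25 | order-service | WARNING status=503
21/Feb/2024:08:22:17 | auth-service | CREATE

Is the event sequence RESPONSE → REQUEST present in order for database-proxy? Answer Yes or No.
Yes

To verify sequence order:

1. Find all events in sequence RESPONSE → REQUEST for database-proxy
2. Extract their timestamps
3. Check if timestamps are in ascending order
4. Result: Yes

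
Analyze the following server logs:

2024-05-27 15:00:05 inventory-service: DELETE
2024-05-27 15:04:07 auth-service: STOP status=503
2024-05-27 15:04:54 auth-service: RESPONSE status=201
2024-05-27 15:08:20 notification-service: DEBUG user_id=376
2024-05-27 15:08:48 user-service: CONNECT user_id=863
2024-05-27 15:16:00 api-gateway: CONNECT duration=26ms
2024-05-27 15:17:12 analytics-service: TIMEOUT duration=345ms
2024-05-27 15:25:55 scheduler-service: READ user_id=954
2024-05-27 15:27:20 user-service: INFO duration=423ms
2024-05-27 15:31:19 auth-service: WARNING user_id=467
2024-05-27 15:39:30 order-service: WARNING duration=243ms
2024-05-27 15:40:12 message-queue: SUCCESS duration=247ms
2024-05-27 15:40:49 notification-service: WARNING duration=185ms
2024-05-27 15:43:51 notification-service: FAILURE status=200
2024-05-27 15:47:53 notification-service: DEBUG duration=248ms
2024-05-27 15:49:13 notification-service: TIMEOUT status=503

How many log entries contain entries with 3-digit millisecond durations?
6

To find matching entries:

1. Pattern to match: entries with 3-digit millisecond durations
2. Scan each log entry for the pattern
3. Count matches: 6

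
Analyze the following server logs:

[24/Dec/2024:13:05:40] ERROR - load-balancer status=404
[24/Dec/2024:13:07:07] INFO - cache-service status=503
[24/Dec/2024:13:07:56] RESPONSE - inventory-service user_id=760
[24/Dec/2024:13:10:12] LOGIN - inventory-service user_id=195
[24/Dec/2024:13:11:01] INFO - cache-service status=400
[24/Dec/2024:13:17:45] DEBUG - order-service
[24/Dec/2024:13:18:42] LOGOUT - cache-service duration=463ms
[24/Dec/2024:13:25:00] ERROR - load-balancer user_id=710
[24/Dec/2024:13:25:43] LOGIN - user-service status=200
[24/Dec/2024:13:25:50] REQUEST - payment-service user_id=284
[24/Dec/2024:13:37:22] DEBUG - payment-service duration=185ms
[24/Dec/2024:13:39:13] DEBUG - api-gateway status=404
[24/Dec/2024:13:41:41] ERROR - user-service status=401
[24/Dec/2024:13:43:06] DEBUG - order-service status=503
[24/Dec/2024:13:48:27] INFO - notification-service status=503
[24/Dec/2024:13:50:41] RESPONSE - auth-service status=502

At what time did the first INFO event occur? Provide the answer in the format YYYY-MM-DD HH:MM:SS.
2024-12-24 13:07:07

To find the first event:

1. Filter for all INFO events
2. Sort by timestamp
3. Select the first one
4. Timestamp: 2024-12-24 13:07:07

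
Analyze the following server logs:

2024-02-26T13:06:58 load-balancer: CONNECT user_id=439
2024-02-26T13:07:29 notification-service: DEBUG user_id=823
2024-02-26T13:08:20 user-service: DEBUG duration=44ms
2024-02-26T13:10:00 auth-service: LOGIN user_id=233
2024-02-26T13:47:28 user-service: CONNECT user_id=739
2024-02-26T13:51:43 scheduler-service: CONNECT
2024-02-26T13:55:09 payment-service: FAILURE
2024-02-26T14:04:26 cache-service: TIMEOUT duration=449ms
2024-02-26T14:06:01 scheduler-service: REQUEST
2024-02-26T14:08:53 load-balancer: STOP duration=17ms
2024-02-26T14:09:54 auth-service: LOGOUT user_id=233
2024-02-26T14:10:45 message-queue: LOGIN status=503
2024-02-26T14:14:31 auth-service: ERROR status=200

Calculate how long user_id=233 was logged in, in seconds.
3594

To calculate session duration:

1. Find LOGIN event for user_id=233: 2024-02-26T13:10:00
2. Find LOGOUT event for user_id=233: 2024-02-26T14:09:54
3. Session duration: 2024-02-26T14:09:54 - 2024-02-26T13:10:00 = 3594 seconds (59 minutes)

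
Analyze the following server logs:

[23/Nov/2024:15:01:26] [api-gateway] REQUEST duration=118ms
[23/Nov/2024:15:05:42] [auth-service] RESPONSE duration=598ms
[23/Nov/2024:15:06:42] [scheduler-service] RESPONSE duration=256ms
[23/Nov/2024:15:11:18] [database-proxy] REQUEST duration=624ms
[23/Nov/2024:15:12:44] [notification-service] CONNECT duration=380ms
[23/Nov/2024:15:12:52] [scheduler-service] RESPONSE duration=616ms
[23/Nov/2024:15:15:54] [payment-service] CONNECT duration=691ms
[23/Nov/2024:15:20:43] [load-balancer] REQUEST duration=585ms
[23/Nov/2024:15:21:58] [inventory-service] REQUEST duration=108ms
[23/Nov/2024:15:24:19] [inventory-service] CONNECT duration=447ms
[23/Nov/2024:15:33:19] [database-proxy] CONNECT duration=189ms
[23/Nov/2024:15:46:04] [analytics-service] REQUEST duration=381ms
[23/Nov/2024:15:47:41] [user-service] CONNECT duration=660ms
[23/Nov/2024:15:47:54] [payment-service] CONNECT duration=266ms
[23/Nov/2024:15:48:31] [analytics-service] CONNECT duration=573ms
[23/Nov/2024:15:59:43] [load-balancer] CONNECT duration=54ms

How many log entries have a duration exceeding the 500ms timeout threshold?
7

To count timeouts:

1. Threshold: 500ms
2. Extract duration from each log entry
3. Count entries where duration > 500
4. Timeout count: 7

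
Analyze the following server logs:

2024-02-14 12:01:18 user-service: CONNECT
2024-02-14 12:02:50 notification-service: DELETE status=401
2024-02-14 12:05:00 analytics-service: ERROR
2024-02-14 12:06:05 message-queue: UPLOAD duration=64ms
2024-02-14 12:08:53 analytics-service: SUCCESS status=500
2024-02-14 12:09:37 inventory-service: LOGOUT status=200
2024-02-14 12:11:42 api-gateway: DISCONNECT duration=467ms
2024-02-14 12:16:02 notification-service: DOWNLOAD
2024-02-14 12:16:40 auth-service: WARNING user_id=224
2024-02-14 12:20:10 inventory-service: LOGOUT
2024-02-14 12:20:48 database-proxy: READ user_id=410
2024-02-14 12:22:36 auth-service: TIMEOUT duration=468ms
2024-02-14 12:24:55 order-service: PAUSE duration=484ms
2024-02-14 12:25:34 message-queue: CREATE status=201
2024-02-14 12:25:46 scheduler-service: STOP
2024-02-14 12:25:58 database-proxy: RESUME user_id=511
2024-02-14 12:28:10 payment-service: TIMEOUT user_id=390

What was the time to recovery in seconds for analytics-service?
233

To calculate recovery time:

1. Find ERROR event for analytics-service: 2024-02-14 12:05:00
2. Find next SUCCESS event for analytics-service: 2024-02-14 12:08:53
3. Recovery time: 2024-02-14 12:08:53 - 2024-02-14 12:05:00 = 233 seconds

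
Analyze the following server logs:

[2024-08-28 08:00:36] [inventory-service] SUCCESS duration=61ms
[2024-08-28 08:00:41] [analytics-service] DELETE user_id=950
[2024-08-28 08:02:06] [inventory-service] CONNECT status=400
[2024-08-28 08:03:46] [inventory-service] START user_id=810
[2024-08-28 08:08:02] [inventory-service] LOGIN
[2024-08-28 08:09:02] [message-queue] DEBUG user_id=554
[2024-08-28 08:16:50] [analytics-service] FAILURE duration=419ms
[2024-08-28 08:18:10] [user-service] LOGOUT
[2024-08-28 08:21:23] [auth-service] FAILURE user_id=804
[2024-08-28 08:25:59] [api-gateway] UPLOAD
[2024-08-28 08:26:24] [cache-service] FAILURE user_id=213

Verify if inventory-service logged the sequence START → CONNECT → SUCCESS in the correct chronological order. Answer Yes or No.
No

To verify sequence order:

1. Find all events in sequence START → CONNECT → SUCCESS for inventory-service
2. Extract their timestamps
3. Check if timestamps are in ascending order
4. Result: No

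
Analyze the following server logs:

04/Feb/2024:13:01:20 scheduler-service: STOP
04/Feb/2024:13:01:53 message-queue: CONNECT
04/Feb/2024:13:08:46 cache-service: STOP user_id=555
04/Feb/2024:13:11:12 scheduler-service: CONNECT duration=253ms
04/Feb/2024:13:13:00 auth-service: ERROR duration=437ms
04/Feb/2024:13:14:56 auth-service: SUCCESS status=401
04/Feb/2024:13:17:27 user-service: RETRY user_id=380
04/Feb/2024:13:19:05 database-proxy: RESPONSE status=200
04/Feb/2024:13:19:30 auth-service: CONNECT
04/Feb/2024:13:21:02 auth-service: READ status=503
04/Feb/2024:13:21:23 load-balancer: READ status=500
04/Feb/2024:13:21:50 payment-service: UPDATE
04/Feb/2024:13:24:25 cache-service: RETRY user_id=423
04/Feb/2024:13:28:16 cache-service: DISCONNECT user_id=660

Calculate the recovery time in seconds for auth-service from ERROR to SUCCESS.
116

To calculate recovery time:

1. Find ERROR event for auth-service: 04/Feb/2024:13:13:00
2. Find next SUCCESS event for auth-service: 04/Feb/2024:13:14:56
3. Recovery time: 04/Feb/2024:13:14:56 - 04/Feb/2024:13:13:00 = 116 seconds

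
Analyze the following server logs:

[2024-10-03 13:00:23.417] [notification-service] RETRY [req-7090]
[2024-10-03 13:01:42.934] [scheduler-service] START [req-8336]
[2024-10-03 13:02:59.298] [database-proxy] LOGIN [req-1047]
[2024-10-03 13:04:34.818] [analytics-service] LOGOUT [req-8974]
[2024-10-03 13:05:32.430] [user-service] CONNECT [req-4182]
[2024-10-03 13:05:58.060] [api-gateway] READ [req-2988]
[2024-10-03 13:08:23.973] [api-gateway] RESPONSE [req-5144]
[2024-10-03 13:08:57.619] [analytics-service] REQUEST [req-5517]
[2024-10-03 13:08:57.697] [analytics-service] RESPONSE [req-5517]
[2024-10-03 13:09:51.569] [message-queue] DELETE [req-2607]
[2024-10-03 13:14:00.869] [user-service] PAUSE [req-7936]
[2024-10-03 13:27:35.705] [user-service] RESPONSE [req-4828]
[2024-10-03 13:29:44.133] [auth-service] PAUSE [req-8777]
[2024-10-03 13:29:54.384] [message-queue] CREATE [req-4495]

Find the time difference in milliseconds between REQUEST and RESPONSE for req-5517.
78

To calculate latency:

1. Find REQUEST with id req-5517: 2024-10-03 13:08:57.619
2. Find RESPONSE with id req-5517: 2024-10-03 13:08:57.697
3. Latency: 2024-10-03 13:08:57.697 - 2024-10-03 13:08:57.619 = 78ms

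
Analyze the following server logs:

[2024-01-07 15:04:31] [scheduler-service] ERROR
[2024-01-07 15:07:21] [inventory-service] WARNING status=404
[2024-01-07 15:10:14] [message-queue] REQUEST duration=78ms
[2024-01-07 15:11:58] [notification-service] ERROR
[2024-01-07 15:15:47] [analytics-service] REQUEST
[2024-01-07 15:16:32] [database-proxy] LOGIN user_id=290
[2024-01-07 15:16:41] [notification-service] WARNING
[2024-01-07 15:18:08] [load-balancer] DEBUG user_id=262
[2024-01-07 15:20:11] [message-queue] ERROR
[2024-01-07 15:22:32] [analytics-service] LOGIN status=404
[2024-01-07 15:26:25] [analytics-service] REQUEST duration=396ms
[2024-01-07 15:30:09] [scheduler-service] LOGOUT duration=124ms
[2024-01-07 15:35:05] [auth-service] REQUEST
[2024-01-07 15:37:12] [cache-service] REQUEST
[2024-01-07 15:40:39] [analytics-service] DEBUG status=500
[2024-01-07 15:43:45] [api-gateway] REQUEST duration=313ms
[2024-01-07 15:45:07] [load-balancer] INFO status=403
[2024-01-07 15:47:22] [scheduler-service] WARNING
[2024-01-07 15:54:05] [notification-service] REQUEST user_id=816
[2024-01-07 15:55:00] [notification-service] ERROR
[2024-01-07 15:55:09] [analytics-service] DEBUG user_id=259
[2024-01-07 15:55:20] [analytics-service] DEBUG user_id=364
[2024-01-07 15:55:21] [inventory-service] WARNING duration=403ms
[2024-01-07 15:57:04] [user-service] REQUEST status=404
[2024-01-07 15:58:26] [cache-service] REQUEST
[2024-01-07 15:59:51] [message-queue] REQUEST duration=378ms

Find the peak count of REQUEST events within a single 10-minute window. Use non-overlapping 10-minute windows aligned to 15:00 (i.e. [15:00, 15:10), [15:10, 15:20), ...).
4

To find the burst window:

1. Divide the log period into non-overlapping 10-minute windows starting at 15:00
2. Count REQUEST events in each window
3. Find the window with maximum count
4. Maximum events in a window: 4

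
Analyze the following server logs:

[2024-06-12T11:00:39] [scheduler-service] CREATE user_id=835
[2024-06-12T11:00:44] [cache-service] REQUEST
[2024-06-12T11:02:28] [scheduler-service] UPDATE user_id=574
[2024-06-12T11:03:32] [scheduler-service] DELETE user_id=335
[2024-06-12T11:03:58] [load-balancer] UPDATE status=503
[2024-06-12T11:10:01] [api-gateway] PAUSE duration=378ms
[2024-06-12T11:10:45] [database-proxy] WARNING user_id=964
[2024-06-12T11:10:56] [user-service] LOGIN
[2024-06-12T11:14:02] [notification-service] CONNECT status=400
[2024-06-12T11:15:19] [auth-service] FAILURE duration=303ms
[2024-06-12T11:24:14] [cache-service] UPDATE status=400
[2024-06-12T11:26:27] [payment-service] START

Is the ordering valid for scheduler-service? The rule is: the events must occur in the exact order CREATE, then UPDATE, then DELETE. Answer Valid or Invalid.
Valid

To validate ordering:

1. Required order: CREATE → UPDATE → DELETE
2. Rule: the events must occur in the exact order CREATE, then UPDATE, then DELETE
3. Check actual order of events for scheduler-service
4. Result: Valid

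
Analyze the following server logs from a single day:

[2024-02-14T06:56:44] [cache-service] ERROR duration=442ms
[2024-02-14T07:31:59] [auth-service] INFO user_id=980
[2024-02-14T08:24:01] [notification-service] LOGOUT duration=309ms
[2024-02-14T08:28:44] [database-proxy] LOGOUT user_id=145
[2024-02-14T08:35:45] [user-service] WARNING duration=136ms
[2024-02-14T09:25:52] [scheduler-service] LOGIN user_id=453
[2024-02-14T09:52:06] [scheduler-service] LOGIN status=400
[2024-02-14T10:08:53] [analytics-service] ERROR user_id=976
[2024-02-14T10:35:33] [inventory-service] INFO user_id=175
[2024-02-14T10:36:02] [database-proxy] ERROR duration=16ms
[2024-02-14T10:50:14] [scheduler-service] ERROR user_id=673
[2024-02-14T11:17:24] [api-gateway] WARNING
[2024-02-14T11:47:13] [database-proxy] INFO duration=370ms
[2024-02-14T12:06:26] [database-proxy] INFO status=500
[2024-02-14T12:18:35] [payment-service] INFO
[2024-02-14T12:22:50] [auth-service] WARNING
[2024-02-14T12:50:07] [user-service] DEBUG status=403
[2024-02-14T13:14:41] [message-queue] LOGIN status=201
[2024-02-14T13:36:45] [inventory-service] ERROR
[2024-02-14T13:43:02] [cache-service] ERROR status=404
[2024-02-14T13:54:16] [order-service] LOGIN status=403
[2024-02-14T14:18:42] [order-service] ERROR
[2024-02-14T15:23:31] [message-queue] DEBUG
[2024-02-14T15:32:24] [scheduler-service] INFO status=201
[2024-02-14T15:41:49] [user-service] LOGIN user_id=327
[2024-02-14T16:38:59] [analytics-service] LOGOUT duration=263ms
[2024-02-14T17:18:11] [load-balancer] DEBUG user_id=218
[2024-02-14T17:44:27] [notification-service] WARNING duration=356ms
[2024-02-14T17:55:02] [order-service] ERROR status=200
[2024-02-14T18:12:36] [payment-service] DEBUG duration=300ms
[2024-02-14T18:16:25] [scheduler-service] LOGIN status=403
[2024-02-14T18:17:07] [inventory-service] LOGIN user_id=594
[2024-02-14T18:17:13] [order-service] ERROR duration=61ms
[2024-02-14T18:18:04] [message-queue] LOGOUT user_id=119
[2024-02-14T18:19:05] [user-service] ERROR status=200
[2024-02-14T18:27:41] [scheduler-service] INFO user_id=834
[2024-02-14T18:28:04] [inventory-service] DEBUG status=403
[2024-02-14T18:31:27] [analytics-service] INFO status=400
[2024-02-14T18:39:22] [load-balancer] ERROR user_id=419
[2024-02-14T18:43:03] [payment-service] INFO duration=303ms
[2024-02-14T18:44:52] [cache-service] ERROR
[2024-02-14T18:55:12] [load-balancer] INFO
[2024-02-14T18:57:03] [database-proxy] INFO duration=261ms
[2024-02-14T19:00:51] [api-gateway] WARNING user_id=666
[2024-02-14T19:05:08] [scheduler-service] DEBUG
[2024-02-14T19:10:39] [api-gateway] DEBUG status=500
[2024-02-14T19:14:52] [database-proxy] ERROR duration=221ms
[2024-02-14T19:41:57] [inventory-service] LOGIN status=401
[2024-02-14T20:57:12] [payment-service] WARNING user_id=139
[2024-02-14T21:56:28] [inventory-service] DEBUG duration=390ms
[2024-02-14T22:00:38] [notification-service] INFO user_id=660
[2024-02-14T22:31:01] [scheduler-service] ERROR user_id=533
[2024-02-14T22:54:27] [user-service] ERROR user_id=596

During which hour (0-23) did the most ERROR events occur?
18

To find the peak hour:

1. Group all ERROR events by hour
2. Count events in each hour
3. Find hour with maximum count
4. Peak hour: 18 (with 4 events)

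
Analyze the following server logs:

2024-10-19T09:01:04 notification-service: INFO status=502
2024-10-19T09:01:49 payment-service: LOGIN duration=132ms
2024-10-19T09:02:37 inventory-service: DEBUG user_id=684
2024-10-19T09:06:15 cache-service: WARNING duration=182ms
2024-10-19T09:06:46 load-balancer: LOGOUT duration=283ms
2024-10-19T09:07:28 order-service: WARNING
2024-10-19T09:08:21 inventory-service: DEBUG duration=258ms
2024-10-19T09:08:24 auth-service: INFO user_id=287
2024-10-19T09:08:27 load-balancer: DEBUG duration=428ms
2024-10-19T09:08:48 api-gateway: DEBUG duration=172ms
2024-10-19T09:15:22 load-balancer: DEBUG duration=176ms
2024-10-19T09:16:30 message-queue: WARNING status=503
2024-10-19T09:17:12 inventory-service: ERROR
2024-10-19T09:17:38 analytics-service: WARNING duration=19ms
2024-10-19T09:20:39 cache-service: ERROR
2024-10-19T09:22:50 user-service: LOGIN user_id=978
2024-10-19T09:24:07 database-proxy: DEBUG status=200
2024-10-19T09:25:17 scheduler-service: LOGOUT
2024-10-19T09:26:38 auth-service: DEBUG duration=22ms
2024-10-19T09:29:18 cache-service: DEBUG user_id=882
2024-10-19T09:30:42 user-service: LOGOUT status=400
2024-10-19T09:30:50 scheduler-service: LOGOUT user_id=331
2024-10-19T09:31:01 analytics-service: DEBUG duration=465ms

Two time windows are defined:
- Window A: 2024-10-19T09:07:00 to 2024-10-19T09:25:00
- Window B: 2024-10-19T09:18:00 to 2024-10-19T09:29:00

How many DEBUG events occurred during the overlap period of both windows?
1

To find overlap events:

1. Window A: 2024-10-19T09:07:00 to 2024-10-19T09:25:00
2. Window B: 2024-10-19T09:18:00 to 2024-10-19T09:29:00
3. Overlap period: 2024-10-19T09:18:00 to 2024-10-19T09:25:00
4. Count DEBUG events in overlap: 1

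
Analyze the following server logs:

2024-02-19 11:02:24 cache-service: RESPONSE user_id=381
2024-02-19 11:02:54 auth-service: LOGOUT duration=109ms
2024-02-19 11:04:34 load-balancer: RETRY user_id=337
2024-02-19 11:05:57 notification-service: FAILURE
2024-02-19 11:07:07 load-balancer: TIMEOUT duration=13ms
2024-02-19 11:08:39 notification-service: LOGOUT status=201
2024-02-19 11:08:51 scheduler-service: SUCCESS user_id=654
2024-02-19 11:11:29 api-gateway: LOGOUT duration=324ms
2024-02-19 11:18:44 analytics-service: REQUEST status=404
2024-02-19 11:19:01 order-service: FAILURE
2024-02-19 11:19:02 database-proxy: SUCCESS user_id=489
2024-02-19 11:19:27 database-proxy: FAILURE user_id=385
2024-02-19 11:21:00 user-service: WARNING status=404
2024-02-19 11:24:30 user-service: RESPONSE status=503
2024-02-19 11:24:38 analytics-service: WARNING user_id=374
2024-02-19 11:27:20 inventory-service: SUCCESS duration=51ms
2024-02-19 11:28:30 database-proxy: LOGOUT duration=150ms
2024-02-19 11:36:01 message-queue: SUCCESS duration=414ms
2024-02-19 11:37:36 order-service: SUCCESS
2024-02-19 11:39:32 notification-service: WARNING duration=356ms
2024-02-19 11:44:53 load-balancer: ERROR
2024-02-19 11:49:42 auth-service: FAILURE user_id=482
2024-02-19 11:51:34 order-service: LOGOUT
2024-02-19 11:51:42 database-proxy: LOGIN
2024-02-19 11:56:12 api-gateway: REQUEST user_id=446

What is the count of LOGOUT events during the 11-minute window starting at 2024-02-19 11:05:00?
2

To count events in the time window:

1. Window boundaries: 2024-02-19 11:05:00 to 2024-02-19 11:16:00
2. Filter for LOGOUT events within this window
3. Count matching events: 2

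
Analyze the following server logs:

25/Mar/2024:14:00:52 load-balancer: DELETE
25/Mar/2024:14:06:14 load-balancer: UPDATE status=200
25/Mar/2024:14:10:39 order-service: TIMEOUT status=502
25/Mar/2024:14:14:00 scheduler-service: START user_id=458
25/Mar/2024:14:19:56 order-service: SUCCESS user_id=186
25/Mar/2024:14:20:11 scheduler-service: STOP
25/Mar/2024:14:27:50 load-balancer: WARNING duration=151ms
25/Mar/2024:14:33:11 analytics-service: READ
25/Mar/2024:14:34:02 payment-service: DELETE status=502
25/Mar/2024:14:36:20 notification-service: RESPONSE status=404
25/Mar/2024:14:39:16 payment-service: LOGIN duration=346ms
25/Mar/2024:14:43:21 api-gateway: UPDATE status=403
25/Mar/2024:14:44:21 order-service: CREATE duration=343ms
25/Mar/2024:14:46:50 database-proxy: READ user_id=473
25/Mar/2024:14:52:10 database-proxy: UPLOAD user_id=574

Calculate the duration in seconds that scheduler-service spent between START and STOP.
371

To calculate state duration:

1. Find START event for scheduler-service: 25/Mar/2024:14:14:00
2. Find STOP event for scheduler-service: 25/Mar/2024:14:20:11
3. Calculate duration: 25/Mar/2024:14:20:11 - 25/Mar/2024:14:14:00 = 371 seconds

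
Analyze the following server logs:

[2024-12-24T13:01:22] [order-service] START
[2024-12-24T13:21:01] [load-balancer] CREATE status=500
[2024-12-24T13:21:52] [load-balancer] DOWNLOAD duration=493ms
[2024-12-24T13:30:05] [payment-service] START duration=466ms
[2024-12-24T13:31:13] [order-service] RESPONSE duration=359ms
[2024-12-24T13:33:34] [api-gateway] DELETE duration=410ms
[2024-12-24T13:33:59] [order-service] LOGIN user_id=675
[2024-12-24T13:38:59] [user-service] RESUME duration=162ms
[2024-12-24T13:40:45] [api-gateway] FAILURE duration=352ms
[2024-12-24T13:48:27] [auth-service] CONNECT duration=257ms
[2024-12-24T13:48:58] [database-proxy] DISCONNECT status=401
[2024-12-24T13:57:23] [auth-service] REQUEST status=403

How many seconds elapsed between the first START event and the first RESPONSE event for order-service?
1791

To find the time between events:

1. Locate the first START event for order-service: 2024-12-24T13:01:22
2. Locate the first RESPONSE event for order-service: 2024-12-24T13:31:13
3. Calculate the difference: 2024-12-24T13:31:13 - 2024-12-24T13:01:22 = 1791 seconds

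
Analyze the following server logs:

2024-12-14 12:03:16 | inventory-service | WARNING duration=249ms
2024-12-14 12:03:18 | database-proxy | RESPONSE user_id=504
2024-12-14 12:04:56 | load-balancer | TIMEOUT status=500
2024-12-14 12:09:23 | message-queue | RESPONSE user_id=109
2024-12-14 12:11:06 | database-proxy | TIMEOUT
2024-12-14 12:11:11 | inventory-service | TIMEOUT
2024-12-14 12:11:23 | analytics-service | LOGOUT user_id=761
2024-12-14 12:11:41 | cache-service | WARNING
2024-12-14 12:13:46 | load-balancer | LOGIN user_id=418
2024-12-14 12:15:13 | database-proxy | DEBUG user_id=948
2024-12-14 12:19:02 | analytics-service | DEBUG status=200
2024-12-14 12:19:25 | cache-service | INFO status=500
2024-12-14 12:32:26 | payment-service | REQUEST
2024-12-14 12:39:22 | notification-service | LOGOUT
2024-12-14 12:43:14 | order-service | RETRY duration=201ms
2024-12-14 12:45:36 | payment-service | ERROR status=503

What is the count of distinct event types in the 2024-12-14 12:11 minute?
3

To count unique event types:

1. Filter events in the minute starting at 2024-12-14 12:11
2. Extract event types from matching entries
3. Count unique types: 3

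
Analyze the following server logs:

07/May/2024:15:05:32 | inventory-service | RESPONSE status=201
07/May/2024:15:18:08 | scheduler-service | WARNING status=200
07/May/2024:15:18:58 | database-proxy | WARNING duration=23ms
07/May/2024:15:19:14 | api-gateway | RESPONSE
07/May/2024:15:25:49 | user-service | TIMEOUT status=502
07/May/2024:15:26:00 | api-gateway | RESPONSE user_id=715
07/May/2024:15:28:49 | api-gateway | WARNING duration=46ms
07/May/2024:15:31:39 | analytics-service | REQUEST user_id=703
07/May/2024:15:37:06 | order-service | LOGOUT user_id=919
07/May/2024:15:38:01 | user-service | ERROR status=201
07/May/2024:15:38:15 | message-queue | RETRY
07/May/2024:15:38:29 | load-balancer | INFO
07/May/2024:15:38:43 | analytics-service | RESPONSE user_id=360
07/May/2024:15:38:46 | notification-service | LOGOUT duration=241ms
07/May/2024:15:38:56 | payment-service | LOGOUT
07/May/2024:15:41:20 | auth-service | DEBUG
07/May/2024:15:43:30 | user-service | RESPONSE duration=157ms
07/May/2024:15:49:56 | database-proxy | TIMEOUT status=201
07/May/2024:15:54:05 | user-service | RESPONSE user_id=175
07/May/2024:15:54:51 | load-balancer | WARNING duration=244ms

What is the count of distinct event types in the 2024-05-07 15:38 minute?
5

To count unique event types:

1. Filter events in the minute starting at 2024-05-07 15:38
2. Extract event types from matching entries
3. Count unique types: 5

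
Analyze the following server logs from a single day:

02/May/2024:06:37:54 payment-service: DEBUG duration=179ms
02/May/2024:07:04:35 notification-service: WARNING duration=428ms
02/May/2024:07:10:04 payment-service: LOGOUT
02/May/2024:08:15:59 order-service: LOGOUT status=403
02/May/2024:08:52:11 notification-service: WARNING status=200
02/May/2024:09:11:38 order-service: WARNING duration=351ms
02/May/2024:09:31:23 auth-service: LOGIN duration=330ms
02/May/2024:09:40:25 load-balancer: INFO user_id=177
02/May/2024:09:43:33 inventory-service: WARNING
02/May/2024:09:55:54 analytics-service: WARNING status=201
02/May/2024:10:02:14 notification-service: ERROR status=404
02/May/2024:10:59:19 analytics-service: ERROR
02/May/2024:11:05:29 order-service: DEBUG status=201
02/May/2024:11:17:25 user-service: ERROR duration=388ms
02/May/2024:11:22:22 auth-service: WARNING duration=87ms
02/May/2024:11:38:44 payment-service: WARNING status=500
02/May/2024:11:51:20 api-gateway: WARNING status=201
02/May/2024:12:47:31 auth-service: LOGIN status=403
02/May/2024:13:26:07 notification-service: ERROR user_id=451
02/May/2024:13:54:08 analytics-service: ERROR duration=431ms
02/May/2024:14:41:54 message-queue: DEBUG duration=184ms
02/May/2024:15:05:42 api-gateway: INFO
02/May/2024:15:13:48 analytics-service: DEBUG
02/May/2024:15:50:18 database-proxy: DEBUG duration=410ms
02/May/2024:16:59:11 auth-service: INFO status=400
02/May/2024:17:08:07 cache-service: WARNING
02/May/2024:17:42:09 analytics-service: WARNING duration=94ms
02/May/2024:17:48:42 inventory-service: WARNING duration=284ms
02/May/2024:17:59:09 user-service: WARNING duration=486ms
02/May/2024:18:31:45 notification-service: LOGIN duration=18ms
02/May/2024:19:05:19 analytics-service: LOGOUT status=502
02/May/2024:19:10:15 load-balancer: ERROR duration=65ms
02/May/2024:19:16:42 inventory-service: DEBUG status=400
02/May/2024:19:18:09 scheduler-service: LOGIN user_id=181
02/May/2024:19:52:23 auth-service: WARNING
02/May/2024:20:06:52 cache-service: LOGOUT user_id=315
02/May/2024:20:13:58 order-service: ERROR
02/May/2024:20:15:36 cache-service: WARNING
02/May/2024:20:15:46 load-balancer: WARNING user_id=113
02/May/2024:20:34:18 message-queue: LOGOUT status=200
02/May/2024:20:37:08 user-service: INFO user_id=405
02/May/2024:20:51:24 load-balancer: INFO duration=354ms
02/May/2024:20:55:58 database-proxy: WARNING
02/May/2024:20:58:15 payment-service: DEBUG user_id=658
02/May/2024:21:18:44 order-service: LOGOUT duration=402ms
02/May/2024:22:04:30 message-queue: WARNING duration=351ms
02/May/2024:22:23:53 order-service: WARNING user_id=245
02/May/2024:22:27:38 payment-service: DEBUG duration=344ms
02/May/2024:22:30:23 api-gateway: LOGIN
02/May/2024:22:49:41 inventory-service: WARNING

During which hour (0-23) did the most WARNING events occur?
17

To find the peak hour:

1. Group all WARNING events by hour
2. Count events in each hour
3. Find hour with maximum count
4. Peak hour: 17 (with 4 events)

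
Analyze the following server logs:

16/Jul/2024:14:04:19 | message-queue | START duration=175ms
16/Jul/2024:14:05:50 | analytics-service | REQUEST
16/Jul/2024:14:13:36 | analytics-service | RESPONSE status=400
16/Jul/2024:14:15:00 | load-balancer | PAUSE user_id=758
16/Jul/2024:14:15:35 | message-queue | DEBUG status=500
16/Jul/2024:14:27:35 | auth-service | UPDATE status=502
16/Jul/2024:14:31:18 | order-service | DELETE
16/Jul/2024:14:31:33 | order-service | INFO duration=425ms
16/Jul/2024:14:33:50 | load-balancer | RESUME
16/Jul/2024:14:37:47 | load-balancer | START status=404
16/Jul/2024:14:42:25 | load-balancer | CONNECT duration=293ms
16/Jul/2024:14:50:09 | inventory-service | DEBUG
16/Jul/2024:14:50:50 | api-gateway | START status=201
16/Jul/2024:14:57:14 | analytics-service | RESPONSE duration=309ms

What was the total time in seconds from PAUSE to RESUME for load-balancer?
1130

To calculate state duration:

1. Find PAUSE event for load-balancer: 16/Jul/2024:14:15:00
2. Find RESUME event for load-balancer: 16/Jul/2024:14:33:50
3. Calculate duration: 16/Jul/2024:14:33:50 - 16/Jul/2024:14:15:00 = 1130 seconds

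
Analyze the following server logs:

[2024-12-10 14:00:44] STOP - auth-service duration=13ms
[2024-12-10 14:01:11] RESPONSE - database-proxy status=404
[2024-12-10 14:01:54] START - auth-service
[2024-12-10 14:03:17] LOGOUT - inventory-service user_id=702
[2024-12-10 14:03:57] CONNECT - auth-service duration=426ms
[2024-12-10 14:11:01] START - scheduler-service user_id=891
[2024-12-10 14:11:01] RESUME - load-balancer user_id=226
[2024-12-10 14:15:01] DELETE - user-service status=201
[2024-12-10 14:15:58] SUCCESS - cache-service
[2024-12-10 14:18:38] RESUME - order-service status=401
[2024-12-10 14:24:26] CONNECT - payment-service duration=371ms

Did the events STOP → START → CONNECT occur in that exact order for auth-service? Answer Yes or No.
Yes

To verify sequence order:

1. Find all events in sequence STOP → START → CONNECT for auth-service
2. Extract their timestamps
3. Check if timestamps are in ascending order
4. Result: Yes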